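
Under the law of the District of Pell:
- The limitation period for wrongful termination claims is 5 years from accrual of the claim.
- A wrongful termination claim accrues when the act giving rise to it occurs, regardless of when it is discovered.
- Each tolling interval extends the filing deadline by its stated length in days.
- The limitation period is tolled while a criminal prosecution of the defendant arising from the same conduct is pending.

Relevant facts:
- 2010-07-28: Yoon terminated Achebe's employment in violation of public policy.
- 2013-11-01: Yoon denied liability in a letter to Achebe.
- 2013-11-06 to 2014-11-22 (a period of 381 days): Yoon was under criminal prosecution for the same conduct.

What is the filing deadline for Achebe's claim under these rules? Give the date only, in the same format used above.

The claim accrued on 2010-07-28, when the wrongful act occurred.
The untolled deadline — 5 years after 2010-07-28 — is 2015-07-28.
The period was tolled for 381 days by the pending criminal prosecution (2013-11-06 to 2014-11-22), pushing the deadline to 2016-08-12.
The other events in the timeline have no effect on the limitation period under the stated rules.

2016-08-12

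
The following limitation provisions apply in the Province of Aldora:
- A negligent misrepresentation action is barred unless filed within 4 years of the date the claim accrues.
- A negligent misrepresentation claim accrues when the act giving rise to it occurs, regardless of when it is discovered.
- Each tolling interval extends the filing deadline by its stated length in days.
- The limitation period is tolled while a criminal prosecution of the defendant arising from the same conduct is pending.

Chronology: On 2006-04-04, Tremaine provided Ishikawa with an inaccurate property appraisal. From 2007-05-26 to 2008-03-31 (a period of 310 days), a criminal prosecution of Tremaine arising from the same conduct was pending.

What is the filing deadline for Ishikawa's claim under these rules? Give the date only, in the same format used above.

The claim accrued on 2006-04-04, the date of the act.
Adding the 4 years base period to 2006-04-04 gives a deadline of 2010-04-04, before any tolling.
The pending criminal prosecution from 2007-05-26 to 2008-03-31 tolled the period for 310 days, extending the deadline to 2011-02-08.

2011-02-08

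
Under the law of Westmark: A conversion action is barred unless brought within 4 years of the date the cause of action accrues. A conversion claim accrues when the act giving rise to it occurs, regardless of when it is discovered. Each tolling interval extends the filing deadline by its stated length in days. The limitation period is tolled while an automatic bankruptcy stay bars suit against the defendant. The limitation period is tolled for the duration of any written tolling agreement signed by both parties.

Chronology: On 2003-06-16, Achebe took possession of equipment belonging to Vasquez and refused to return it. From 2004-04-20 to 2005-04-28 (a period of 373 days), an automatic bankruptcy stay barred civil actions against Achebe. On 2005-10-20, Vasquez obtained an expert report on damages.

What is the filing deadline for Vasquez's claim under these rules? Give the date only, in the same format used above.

The limitation period began to run on 2003-06-16.
The untolled deadline — 4 years after 2003-06-16 — is 2007-06-16.
The period was tolled for 373 days by the automatic bankruptcy stay (2004-04-20 to 2005-04-28), pushing the deadline to 2008-06-23.
None of the other events listed affects the running of the period under the stated rules.

2008-06-23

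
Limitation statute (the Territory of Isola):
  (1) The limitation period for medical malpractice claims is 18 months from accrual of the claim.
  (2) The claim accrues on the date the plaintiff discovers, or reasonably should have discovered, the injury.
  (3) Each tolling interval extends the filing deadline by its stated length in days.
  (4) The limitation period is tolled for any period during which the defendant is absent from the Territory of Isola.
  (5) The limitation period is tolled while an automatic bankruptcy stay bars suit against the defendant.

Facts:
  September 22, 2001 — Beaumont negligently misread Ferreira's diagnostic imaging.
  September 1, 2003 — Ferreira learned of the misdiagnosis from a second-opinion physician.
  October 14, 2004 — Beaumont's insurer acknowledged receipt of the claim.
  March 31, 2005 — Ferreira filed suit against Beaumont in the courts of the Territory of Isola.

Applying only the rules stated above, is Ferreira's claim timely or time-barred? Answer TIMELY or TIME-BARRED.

The claim did not accrue until Ferreira discovered the injury on September 1, 2003; the September 22, 2001 act date does not start the clock under the stated rule.
The untolled deadline — 18 months after September 1, 2003 — is March 1, 2005.
None of the other events listed affects the running of the period under the stated rules.
The March 31, 2005 filing falls after the March 1, 2005 deadline; the claim is time-barred.

TIME-BARRED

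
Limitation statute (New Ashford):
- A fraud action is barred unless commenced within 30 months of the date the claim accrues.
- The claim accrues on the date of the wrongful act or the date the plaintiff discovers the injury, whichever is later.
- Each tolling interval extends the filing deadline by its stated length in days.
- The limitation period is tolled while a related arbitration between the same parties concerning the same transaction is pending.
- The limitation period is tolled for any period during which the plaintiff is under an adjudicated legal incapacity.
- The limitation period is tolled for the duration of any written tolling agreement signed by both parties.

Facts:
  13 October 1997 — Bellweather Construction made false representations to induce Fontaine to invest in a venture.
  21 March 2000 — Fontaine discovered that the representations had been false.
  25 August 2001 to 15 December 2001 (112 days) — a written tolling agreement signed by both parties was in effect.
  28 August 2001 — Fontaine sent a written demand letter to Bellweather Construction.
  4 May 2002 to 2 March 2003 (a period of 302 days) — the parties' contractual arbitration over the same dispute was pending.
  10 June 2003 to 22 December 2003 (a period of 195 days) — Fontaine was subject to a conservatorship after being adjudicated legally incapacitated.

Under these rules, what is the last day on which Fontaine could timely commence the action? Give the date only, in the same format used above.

22 May 2004

The claim accrued on 21 March 2000 — the later of the 13 October 1997 act and the 21 March 2000 discovery.
30 months from 21 March 2000 is 21 September 2002.
Because the written tolling agreement ran from 25 August 2001 to 15 December 2001, the deadline is extended by 112 days to 11 January 2003.
The pending related arbitration from 4 May 2002 to 2 March 2003 tolled the period for 302 days, extending the deadline to 9 November 2003.
The period was tolled for 195 days by the plaintiff's legal incapacity (10 June 2003 to 22 December 2003), pushing the deadline to 22 May 2004.
Nothing else in the chronology tolls or restarts the period.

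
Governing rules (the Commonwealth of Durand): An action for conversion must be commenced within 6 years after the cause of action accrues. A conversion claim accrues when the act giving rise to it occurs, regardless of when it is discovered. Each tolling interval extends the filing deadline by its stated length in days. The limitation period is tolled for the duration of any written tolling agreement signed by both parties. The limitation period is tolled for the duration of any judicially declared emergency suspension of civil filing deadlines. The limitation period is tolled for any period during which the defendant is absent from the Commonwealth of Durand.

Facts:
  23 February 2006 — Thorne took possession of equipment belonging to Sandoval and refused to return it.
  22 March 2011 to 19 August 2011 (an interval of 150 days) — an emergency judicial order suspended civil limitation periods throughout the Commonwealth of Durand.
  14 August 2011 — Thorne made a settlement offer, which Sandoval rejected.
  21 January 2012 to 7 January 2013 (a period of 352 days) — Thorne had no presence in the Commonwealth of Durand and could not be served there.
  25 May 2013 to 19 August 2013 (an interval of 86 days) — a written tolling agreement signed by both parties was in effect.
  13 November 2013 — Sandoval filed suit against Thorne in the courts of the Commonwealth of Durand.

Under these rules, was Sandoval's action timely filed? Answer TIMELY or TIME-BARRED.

TIME-BARRED

The limitation period began to run on 23 February 2006.
6 years from 23 February 2006 is 23 February 2012.
The emergency suspension of filing deadlines from 22 March 2011 to 19 August 2011 tolled the period for 150 days, extending the deadline to 22 July 2012.
The period was tolled for 352 days by the defendant's absence from the jurisdiction (21 January 2012 to 7 January 2013), pushing the deadline to 9 July 2013.
The written tolling agreement from 25 May 2013 to 19 August 2013 tolled the period for 86 days, extending the deadline to 3 October 2013.
Nothing else in the chronology tolls or restarts the period.
Sandoval filed on 13 November 2013, after the 3 October 2013 deadline, so the action is time-barred.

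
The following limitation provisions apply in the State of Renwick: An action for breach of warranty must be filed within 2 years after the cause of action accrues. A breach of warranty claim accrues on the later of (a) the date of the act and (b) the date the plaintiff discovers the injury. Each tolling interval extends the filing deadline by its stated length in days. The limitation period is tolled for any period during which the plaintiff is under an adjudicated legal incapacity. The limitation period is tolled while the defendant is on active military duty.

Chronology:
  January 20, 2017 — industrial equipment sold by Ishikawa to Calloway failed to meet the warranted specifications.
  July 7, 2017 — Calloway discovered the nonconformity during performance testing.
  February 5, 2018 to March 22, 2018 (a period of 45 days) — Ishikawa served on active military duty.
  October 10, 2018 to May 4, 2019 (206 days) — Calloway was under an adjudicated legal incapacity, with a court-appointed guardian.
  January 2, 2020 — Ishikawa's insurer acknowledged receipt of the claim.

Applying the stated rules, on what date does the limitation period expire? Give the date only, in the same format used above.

The claim accrued on July 7, 2017 — the later of the January 20, 2017 act and the July 7, 2017 discovery.
The untolled deadline — 2 years after July 7, 2017 — is July 7, 2019.
Because the defendant's active military service ran from February 5, 2018 to March 22, 2018, the deadline is extended by 45 days to August 21, 2019.
The period was tolled for 206 days by the plaintiff's legal incapacity (October 10, 2018 to May 4, 2019), pushing the deadline to March 14, 2020.
Nothing else in the chronology tolls or restarts the period.

March 14, 2020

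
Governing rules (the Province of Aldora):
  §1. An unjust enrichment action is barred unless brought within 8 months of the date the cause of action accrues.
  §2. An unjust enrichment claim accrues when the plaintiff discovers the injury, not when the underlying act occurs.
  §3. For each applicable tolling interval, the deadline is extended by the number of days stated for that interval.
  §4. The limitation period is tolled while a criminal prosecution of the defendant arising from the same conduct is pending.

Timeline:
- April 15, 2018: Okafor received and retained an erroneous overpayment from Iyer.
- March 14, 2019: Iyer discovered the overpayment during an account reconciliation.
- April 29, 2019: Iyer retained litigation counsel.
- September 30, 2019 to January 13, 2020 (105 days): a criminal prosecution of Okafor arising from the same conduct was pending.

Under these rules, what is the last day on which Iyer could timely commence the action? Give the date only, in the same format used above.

February 27, 2020

Under the discovery rule, the claim accrued on March 14, 2019, when Iyer discovered the injury — not on the April 15, 2018 date of the underlying act.
8 months from March 14, 2019 is November 14, 2019.
Because the pending criminal prosecution ran from September 30, 2019 to January 13, 2020, the deadline is extended by 105 days to February 27, 2020.
Nothing else in the chronology tolls or restarts the period.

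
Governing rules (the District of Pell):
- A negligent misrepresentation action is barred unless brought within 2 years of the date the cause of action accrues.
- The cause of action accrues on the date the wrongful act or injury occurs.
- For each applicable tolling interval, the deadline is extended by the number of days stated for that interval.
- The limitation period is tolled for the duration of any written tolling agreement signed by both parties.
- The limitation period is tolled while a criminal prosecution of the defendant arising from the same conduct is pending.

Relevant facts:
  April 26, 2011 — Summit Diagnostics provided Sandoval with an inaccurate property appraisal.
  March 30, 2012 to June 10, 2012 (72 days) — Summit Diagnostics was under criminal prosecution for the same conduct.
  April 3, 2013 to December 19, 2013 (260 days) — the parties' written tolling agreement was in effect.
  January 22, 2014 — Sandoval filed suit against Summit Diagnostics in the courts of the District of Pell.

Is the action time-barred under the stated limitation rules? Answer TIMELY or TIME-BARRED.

The cause of action accrued on April 26, 2011, the date of the act.
The untolled deadline — 2 years after April 26, 2011 — is April 26, 2013.
The pending criminal prosecution from March 30, 2012 to June 10, 2012 tolled the period for 72 days, extending the deadline to July 7, 2013.
Because the written tolling agreement ran from April 3, 2013 to December 19, 2013, the deadline is extended by 260 days to March 24, 2014.
The January 22, 2014 filing precedes the March 24, 2014 deadline; the claim is timely.

TIMELY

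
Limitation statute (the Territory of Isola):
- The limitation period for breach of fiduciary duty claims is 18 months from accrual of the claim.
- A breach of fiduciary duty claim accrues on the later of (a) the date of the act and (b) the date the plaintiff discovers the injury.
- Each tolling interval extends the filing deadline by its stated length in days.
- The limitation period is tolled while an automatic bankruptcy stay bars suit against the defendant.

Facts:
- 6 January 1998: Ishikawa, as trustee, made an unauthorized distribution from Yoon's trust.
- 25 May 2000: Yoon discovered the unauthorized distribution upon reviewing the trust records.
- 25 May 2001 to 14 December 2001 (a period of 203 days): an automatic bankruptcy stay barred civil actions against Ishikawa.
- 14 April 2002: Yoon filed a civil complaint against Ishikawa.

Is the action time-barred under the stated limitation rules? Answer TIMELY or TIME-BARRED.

TIMELY

The claim accrued on 25 May 2000 — the later of the 6 January 1998 act and the 25 May 2000 discovery.
The untolled deadline — 18 months after 25 May 2000 — is 25 November 2001.
The period was tolled for 203 days by the automatic bankruptcy stay (25 May 2001 to 14 December 2001), pushing the deadline to 16 June 2002.
Filing on 14 April 2002 beat the 16 June 2002 deadline — the action is timely.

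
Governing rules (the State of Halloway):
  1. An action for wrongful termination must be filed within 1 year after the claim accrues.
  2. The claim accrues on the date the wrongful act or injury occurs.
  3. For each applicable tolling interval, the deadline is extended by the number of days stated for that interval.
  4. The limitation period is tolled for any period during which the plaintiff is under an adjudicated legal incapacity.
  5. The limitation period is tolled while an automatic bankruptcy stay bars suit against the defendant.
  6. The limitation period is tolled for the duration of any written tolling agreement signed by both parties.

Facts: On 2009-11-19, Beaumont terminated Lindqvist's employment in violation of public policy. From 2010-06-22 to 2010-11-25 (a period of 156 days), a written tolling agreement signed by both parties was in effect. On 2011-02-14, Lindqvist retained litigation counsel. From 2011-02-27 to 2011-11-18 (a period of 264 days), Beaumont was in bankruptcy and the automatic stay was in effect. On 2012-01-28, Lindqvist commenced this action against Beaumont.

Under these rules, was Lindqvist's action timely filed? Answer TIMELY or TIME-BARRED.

TIME-BARRED

The limitation period began to run on 2009-11-19.
The untolled deadline — 1 year after 2009-11-19 — is 2010-11-19.
The written tolling agreement from 2010-06-22 to 2010-11-25 tolled the period for 156 days, extending the deadline to 2011-04-24.
Because the automatic bankruptcy stay ran from 2011-02-27 to 2011-11-18, the deadline is extended by 264 days to 2012-01-13.
The other events in the timeline have no effect on the limitation period under the stated rules.
Lindqvist filed on 2012-01-28, after the 2012-01-13 deadline, so the action is time-barred.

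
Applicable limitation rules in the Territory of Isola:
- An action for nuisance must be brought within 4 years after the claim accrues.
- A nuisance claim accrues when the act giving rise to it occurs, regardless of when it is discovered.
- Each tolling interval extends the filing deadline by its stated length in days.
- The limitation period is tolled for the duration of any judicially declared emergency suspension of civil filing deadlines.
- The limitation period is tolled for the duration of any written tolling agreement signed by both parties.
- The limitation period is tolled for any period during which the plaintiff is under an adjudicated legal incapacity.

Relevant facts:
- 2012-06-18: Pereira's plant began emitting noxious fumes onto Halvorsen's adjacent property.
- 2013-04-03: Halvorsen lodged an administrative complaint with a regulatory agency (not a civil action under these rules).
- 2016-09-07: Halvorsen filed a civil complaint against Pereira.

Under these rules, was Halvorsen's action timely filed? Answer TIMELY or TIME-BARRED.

TIME-BARRED

The claim accrued on 2012-06-18, when the wrongful act occurred.
4 years from 2012-06-18 is 2016-06-18.
Nothing else in the chronology tolls or restarts the period.
The 2016-09-07 filing falls after the 2016-06-18 deadline; the claim is time-barred.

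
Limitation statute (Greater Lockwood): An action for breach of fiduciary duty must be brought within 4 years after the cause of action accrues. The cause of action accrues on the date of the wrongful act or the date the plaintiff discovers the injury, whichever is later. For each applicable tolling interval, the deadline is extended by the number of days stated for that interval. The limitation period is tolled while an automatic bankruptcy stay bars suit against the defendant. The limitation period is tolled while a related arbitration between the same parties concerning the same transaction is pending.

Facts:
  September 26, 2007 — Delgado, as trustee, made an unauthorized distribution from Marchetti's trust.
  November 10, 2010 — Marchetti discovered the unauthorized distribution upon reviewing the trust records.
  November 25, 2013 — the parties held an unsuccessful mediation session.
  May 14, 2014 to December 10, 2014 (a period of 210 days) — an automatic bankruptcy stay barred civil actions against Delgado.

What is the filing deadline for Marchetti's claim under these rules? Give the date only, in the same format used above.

June 8, 2015

The claim accrued on November 10, 2010 — the later of the September 26, 2007 act and the November 10, 2010 discovery.
The untolled deadline — 4 years after November 10, 2010 — is November 10, 2014.
The automatic bankruptcy stay from May 14, 2014 to December 10, 2014 tolled the period for 210 days, extending the deadline to June 8, 2015.
None of the other events listed affects the running of the period under the stated rules.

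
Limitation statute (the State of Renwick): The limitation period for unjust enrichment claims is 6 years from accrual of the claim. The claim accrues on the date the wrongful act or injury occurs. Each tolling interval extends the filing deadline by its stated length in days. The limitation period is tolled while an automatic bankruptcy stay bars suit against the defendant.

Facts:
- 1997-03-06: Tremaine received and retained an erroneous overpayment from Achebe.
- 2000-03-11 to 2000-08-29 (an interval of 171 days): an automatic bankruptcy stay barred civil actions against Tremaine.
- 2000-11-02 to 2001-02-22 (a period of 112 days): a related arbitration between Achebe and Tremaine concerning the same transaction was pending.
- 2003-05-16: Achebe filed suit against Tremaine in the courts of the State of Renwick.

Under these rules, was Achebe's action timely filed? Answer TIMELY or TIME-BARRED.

TIMELY

The claim accrued on 1997-03-06, the date of the act.
Adding the 6 years base period to 1997-03-06 gives a deadline of 2003-03-06, before any tolling.
The automatic bankruptcy stay from 2000-03-11 to 2000-08-29 tolled the period for 171 days, extending the deadline to 2003-08-24.
The pending related arbitration from 2000-11-02 to 2001-02-22 does not toll the period, because no stated rule makes a pending arbitration a tolling event.
Filing on 2003-05-16 beat the 2003-08-24 deadline — the action is timely.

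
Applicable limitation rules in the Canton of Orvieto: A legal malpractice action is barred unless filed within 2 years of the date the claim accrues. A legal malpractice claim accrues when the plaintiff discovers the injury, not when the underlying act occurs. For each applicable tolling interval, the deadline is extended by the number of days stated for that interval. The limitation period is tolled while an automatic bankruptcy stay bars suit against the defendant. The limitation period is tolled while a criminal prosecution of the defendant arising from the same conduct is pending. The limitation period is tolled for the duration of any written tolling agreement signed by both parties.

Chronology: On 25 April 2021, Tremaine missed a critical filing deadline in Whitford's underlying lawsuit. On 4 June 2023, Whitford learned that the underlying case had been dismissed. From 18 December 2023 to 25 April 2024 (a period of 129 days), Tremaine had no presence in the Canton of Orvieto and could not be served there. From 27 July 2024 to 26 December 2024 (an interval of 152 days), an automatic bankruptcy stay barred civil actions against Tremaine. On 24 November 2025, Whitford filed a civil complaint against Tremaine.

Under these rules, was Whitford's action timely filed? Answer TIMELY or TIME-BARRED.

TIME-BARRED

The claim did not accrue until Whitford discovered the injury on 4 June 2023; the 25 April 2021 act date does not start the clock under the stated rule.
The untolled deadline — 2 years after 4 June 2023 — is 4 June 2025.
The period was tolled for 152 days by the automatic bankruptcy stay (27 July 2024 to 26 December 2024), pushing the deadline to 3 November 2025.
The defendant's absence from the jurisdiction from 18 December 2023 to 25 April 2024 does not toll the period, because no stated rule makes the defendant's absence a tolling event.
The 24 November 2025 filing falls after the 3 November 2025 deadline; the claim is time-barred.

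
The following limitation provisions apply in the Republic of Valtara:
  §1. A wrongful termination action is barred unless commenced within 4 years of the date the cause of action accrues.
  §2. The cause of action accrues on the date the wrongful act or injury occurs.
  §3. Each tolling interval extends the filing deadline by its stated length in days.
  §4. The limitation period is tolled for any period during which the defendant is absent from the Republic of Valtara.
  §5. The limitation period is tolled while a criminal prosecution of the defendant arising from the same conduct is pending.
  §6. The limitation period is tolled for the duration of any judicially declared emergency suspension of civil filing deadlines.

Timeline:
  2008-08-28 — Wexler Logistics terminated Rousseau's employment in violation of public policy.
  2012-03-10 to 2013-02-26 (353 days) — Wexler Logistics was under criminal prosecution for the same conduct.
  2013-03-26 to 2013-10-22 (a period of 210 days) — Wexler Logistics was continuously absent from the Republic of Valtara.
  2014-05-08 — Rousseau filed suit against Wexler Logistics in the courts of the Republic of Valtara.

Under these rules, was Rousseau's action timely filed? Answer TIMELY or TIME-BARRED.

The limitation period began to run on 2008-08-28.
4 years from 2008-08-28 is 2012-08-28.
Because the pending criminal prosecution ran from 2012-03-10 to 2013-02-26, the deadline is extended by 353 days to 2013-08-16.
The defendant's absence from the jurisdiction from 2013-03-26 to 2013-10-22 tolled the period for 210 days, extending the deadline to 2014-03-14.
Rousseau filed on 2014-05-08, after the 2014-03-14 deadline, so the action is time-barred.

TIME-BARRED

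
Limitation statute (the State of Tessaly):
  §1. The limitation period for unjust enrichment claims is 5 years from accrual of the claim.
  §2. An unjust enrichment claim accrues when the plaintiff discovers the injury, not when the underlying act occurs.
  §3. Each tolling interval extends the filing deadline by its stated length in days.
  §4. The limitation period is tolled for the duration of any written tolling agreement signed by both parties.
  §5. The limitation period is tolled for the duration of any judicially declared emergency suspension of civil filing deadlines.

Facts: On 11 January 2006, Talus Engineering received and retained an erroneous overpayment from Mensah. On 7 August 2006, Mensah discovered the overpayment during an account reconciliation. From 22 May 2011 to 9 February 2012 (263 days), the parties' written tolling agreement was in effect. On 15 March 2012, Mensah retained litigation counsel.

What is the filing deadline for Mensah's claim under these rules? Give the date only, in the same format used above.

26 April 2012

Accrual is tied to discovery, so the period began on 7 August 2006 rather than on 11 January 2006 when the act occurred.
5 years from 7 August 2006 is 7 August 2011.
The period was tolled for 263 days by the written tolling agreement (22 May 2011 to 9 February 2012), pushing the deadline to 26 April 2012.
None of the other events listed affects the running of the period under the stated rules.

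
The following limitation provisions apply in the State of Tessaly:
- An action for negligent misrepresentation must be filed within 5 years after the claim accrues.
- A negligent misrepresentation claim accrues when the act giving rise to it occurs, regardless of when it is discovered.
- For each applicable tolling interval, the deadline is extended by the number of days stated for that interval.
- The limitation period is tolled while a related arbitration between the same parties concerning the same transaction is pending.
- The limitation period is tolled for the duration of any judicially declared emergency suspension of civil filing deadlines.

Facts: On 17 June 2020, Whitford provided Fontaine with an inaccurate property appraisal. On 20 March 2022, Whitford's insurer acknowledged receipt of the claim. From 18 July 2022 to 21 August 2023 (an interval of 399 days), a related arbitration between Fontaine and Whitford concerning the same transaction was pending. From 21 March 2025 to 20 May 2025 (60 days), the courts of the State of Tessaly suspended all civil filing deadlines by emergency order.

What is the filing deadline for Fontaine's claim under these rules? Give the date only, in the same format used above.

19 September 2026

The claim accrued on 17 June 2020, the date of the act.
5 years from 17 June 2020 is 17 June 2025.
The period was tolled for 399 days by the pending related arbitration (18 July 2022 to 21 August 2023), pushing the deadline to 21 July 2026.
Because the emergency suspension of filing deadlines ran from 21 March 2025 to 20 May 2025, the deadline is extended by 60 days to 19 September 2026.
None of the other events listed affects the running of the period under the stated rules.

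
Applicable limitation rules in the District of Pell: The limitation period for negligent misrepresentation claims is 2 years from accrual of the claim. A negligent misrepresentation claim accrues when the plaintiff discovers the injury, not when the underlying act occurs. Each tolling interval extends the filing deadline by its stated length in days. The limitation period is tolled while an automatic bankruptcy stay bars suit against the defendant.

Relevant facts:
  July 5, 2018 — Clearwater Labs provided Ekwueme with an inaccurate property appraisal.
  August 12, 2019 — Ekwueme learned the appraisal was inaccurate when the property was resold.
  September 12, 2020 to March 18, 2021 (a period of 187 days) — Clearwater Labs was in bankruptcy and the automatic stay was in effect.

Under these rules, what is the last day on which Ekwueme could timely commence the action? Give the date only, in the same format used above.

Under the discovery rule, the claim accrued on August 12, 2019, when Ekwueme discovered the injury — not on the July 5, 2018 date of the underlying act.
The untolled deadline — 2 years after August 12, 2019 — is August 12, 2021.
Because the automatic bankruptcy stay ran from September 12, 2020 to March 18, 2021, the deadline is extended by 187 days to February 15, 2022.

February 15, 2022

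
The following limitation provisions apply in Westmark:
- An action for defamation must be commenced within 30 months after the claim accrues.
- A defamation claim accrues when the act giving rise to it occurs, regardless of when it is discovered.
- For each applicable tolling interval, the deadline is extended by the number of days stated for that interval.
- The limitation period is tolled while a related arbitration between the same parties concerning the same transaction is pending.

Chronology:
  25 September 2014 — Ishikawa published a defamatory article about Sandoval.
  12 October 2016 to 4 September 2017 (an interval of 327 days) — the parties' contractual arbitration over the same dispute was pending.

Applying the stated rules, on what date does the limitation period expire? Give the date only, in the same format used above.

The claim accrued on 25 September 2014, the date of the act.
Adding the 30 months base period to 25 September 2014 gives a deadline of 25 March 2017, before any tolling.
The pending related arbitration from 12 October 2016 to 4 September 2017 tolled the period for 327 days, extending the deadline to 15 February 2018.

15 February 2018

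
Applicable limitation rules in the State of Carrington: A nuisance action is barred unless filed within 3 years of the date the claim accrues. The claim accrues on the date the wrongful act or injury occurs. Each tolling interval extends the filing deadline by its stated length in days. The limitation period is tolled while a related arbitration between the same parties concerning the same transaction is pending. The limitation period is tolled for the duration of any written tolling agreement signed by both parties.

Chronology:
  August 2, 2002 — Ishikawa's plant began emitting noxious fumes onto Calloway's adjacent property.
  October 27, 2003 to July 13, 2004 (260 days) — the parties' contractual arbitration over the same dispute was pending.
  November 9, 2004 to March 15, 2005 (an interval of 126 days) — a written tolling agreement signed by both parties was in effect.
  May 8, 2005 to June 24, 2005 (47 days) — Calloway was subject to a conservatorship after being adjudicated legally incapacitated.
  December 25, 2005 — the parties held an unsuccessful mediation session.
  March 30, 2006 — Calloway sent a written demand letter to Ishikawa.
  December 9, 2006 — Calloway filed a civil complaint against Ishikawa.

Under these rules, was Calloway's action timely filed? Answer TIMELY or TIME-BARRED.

The claim accrued on August 2, 2002, the date of the act.
The untolled deadline — 3 years after August 2, 2002 — is August 2, 2005.
The pending related arbitration from October 27, 2003 to July 13, 2004 tolled the period for 260 days, extending the deadline to April 19, 2006.
The period was tolled for 126 days by the written tolling agreement (November 9, 2004 to March 15, 2005), pushing the deadline to August 23, 2006.
Although the plaintiff's incapacity ran from May 8, 2005 to June 24, 2005, the stated rules do not make that a tolling event, so it is disregarded.
The other events in the timeline have no effect on the limitation period under the stated rules.
The December 9, 2006 filing falls after the August 23, 2006 deadline; the claim is time-barred.

TIME-BARRED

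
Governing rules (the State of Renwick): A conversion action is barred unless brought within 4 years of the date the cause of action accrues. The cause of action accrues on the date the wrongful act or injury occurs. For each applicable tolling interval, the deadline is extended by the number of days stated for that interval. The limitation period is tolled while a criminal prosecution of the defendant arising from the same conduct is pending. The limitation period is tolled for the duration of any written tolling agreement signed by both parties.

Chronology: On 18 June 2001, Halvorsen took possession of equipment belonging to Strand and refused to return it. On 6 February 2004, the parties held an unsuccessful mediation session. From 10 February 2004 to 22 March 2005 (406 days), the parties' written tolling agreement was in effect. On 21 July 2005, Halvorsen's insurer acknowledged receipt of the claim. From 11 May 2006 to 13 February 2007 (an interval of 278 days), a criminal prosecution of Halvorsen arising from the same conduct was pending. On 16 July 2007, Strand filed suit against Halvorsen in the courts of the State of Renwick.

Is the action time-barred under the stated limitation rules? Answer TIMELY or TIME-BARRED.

The claim accrued on 18 June 2001, when the wrongful act occurred.
Adding the 4 years base period to 18 June 2001 gives a deadline of 18 June 2005, before any tolling.
The written tolling agreement from 10 February 2004 to 22 March 2005 tolled the period for 406 days, extending the deadline to 29 July 2006.
Because the pending criminal prosecution ran from 11 May 2006 to 13 February 2007, the deadline is extended by 278 days to 3 May 2007.
None of the other events listed affects the running of the period under the stated rules.
Filing on 16 July 2007 missed the 3 May 2007 deadline — the action is time-barred.

TIME-BARRED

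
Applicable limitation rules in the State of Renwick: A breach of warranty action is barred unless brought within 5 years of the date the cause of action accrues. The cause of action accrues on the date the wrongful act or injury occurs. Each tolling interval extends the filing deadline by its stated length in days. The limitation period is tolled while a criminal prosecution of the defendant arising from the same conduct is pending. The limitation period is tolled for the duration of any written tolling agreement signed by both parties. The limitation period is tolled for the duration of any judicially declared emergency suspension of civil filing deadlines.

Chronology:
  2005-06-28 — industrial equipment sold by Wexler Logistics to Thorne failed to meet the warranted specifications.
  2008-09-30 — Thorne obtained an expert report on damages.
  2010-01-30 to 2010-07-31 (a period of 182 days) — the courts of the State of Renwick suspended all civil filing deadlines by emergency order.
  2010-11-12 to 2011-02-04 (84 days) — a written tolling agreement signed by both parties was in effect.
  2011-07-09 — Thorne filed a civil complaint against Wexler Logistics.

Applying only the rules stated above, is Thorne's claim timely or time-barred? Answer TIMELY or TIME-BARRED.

TIME-BARRED

The limitation period began to run on 2005-06-28.
The untolled deadline — 5 years after 2005-06-28 — is 2010-06-28.
The period was tolled for 182 days by the emergency suspension of filing deadlines (2010-01-30 to 2010-07-31), pushing the deadline to 2010-12-27.
The written tolling agreement from 2010-11-12 to 2011-02-04 tolled the period for 84 days, extending the deadline to 2011-03-21.
Nothing else in the chronology tolls or restarts the period.
Thorne filed on 2011-07-09, after the 2011-03-21 deadline, so the action is time-barred.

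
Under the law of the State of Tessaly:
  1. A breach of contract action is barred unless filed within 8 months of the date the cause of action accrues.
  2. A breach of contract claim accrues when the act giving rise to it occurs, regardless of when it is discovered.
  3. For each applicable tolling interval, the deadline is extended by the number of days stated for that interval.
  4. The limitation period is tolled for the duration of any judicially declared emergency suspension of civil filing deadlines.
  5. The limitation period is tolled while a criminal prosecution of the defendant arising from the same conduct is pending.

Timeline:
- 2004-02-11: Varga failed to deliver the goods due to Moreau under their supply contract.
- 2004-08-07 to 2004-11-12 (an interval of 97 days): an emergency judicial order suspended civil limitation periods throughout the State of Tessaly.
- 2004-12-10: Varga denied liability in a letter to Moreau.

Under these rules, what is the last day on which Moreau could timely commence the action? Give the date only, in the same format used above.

The claim accrued on 2004-02-11, when the wrongful act occurred.
Adding the 8 months base period to 2004-02-11 gives a deadline of 2004-10-11, before any tolling.
Because the emergency suspension of filing deadlines ran from 2004-08-07 to 2004-11-12, the deadline is extended by 97 days to 2005-01-16.
None of the other events listed affects the running of the period under the stated rules.

2005-01-16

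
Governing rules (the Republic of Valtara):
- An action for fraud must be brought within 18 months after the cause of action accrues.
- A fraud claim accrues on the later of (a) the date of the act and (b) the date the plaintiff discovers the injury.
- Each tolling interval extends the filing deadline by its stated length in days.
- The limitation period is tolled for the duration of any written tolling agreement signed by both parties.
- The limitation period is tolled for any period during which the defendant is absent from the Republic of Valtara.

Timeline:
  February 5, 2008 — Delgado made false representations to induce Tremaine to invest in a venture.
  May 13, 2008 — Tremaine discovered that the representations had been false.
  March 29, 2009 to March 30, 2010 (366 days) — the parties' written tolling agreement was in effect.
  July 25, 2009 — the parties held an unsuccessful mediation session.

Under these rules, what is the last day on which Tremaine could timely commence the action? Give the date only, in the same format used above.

Taking the later of the act (February 5, 2008) and discovery (May 13, 2008), the claim accrued on May 13, 2008.
The untolled deadline — 18 months after May 13, 2008 — is November 13, 2009.
Because the written tolling agreement ran from March 29, 2009 to March 30, 2010, the deadline is extended by 366 days to November 14, 2010.
None of the other events listed affects the running of the period under the stated rules.

November 14, 2010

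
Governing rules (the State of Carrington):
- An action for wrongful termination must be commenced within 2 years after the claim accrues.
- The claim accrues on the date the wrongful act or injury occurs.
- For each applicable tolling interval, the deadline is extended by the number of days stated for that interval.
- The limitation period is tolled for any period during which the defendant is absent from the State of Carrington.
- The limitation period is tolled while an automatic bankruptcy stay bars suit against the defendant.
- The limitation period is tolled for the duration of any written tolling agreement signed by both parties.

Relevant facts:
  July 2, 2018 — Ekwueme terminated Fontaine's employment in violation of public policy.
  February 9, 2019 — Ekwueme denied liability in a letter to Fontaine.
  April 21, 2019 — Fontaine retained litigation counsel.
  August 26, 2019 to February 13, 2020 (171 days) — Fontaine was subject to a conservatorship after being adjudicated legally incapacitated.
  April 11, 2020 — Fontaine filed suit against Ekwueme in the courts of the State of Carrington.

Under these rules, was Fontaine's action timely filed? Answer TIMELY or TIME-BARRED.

The claim accrued on July 2, 2018, the date of the act.
The untolled deadline — 2 years after July 2, 2018 — is July 2, 2020.
The plaintiff's legal incapacity from August 26, 2019 to February 13, 2020 does not toll the period, because no stated rule makes the plaintiff's incapacity a tolling event.
The other events in the timeline have no effect on the limitation period under the stated rules.
Fontaine filed on April 11, 2020, before the July 2, 2020 deadline, so the action is timely.

TIMELY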